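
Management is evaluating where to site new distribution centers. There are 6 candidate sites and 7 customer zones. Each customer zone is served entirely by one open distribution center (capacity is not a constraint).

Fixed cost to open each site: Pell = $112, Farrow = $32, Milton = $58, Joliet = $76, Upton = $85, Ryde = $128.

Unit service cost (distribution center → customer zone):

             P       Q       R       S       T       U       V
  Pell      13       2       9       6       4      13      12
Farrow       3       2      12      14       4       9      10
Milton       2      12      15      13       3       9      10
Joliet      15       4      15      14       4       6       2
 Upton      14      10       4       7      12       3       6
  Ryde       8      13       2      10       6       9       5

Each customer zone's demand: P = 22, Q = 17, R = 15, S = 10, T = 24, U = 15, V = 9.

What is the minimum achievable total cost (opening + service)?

For any fixed open set, each customer zone goes to its cheapest open site; total = fixed + service.
{Farrow, Upton}: P→Farrow 3·22=66, Q→Farrow 2·17=34, R→Upton 4·15=60, S→Upton 7·10=70, T→Farrow 4·24=96, U→Upton 3·15=45, V→Upton 6·9=54. Service 425; fixed 117; total 542.
{Farrow, Milton, Upton}: service 379 + fixed 175 = 554
{Farrow, Joliet, Upton}: service 389 + fixed 193 = 582
{Pell, Farrow, Milton, Joliet, Upton, Ryde}: service 303 + fixed 491 = 794
No other subset beats 542.

Minimum total cost: 542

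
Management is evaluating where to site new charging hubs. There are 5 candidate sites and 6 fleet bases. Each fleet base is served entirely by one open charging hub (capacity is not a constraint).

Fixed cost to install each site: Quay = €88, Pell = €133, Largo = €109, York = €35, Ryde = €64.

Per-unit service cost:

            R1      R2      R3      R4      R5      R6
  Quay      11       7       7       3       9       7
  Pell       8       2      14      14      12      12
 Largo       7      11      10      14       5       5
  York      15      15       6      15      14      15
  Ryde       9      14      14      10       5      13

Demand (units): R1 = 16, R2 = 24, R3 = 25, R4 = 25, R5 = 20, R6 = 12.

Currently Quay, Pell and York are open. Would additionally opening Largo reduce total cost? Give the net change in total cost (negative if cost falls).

Yes — net change −11 (cost falls by 11).

Current service cost with {Quay, Pell, York}: 665.
Adding Largo: each fleet base re-picks its cheapest; new service cost 545, saving 120.
Extra fixed cost: 109. Net change = 109 − 120 = -11.
(Totals: 921 → 910.)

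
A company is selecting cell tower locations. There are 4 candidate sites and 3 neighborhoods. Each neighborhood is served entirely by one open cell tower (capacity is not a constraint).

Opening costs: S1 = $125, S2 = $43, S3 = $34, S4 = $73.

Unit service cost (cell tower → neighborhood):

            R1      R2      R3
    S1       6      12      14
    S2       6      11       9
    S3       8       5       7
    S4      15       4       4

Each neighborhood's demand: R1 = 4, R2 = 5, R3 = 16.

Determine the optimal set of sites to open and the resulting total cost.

For any fixed open set, each neighborhood goes to its cheapest open site; total = fixed + service.
{S3}: R1→S3 8·4=32, R2→S3 5·5=25, R3→S3 7·16=112. Service 169; fixed 34; total 203.
{S4}: R1→S4 15·4=60, R2→S4 4·5=20, R3→S4 4·16=64. Service 144; fixed 73; total 217.
{S3, S4}: service 116 + fixed 107 = 223
{S1, S2, S3, S4}: R1→S1 6·4=24, R2→S4 4·5=20, R3→S4 4·16=64. Service 108; fixed 275; total 383.
No other subset beats 203.

Open S3 only; minimum total cost 203.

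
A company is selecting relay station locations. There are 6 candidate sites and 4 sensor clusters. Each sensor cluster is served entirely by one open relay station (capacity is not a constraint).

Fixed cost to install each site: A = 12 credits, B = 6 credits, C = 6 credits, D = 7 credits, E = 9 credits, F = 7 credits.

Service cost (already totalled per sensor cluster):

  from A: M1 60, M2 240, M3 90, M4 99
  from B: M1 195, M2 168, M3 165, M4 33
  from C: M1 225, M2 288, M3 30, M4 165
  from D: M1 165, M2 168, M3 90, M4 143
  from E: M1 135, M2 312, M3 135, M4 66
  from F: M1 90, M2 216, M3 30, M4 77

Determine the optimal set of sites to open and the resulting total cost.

For any fixed open set, each sensor cluster goes to its cheapest open site; total = fixed + service.
{A, B, C}: M1→A 60, M2→B 168, M3→C 30, M4→B 33. Service 291; fixed 24; total 315.
{A, B, F}: M1→A 60, M2→B 168, M3→F 30, M4→B 33. Service 291; fixed 25; total 316.
{A, B, C, D}: service 291 + fixed 31 = 322
{A, B, C, D, E, F}: service 291 + fixed 47 = 338
No other subset beats 315.

Open A, B and C; minimum total cost 315.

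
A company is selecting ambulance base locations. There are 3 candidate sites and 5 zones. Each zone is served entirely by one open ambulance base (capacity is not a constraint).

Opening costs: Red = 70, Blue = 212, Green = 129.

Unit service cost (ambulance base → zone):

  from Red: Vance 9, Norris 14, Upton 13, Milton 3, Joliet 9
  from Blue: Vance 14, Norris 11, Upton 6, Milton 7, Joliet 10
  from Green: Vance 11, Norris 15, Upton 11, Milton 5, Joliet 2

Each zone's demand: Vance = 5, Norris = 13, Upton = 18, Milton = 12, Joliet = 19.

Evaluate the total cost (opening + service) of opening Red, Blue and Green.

Each zone is assigned to its cheapest site among the open ones.
{Red, Blue, Green}: Vance→Red 9·5=45, Norris→Blue 11·13=143, Upton→Blue 6·18=108, Milton→Red 3·12=36, Joliet→Green 2·19=38. Service 370; fixed 411; total 781.

Total cost: 781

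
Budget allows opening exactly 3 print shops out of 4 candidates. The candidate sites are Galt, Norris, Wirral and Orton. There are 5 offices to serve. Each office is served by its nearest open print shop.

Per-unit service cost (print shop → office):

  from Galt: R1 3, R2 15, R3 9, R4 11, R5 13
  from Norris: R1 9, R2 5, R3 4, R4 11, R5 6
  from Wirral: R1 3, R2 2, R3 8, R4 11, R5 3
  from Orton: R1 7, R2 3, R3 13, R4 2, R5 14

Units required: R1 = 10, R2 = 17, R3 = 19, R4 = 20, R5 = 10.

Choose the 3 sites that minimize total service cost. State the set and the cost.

Choose Norris, Wirral and Orton; total service cost 210.

With exactly 3 open, each office uses its cheapest among the chosen.
{Norris, Wirral, Orton}: R1→Wirral 3·10=30, R2→Wirral 2·17=34, R3→Norris 4·19=76, R4→Orton 2·20=40, R5→Wirral 3·10=30. Service cost 210.
{Galt, Norris, Orton}: service cost 257
{Galt, Wirral, Orton}: service cost 286
Among all 4 size-3 choices, {Norris, Wirral, Orton} is lowest.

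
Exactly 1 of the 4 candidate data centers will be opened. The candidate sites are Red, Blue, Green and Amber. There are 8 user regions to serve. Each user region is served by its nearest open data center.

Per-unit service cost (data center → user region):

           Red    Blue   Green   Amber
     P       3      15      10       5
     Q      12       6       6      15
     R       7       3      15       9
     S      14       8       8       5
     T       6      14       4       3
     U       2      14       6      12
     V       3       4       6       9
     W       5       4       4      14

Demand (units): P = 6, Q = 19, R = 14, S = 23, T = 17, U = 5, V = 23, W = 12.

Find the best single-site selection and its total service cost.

Choose Green only; total service cost 852.

With exactly 1 open, each user region uses its cheapest among the chosen.
{Green}: P→Green 10·6=60, Q→Green 6·19=114, R→Green 15·14=210, S→Green 8·23=184, T→Green 4·17=68, U→Green 6·5=30, V→Green 6·23=138, W→Green 4·12=48. Service cost 852.
{Blue}: service cost 878
{Red}: service cost 907
Among all 4 size-1 choices, {Green} is lowest.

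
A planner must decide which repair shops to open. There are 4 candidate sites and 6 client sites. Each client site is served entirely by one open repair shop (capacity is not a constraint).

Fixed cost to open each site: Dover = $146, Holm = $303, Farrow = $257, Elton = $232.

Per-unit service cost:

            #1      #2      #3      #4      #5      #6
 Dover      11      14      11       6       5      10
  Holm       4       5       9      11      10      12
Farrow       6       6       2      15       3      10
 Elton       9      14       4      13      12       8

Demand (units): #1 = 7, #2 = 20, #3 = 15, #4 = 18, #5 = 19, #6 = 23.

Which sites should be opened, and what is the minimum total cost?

Open Dover and Farrow; minimum total cost 990.

For any fixed open set, each client site goes to its cheapest open site; total = fixed + service.
{Dover, Farrow}: #1→Farrow 6·7=42, #2→Farrow 6·20=120, #3→Farrow 2·15=30, #4→Dover 6·18=108, #5→Farrow 3·19=57, #6→Dover 10·23=230. Service 587; fixed 403; total 990.
{Farrow}: service 749 + fixed 257 = 1006
{Dover}: service 955 + fixed 146 = 1101
{Dover, Holm, Farrow, Elton}: #1→Holm 4·7=28, #2→Holm 5·20=100, #3→Farrow 2·15=30, #4→Dover 6·18=108, #5→Farrow 3·19=57, #6→Elton 8·23=184. Service 507; fixed 938; total 1445.
No other subset beats 990.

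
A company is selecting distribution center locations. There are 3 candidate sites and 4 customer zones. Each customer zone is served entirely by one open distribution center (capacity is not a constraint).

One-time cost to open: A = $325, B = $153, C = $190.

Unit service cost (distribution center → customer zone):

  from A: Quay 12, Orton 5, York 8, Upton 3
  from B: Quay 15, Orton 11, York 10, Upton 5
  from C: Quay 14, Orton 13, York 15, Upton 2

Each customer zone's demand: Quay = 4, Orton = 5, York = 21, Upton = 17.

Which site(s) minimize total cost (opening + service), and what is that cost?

Open B only; minimum total cost 563.

For any fixed open set, each customer zone goes to its cheapest open site; total = fixed + service.
{B}: Quay→B 15·4=60, Orton→B 11·5=55, York→B 10·21=210, Upton→B 5·17=85. Service 410; fixed 153; total 563.
{A}: Quay→A 12·4=48, Orton→A 5·5=25, York→A 8·21=168, Upton→A 3·17=51. Service 292; fixed 325; total 617.
{C}: service 470 + fixed 190 = 660
{A, B, C}: service 275 + fixed 668 = 943
No other subset beats 563.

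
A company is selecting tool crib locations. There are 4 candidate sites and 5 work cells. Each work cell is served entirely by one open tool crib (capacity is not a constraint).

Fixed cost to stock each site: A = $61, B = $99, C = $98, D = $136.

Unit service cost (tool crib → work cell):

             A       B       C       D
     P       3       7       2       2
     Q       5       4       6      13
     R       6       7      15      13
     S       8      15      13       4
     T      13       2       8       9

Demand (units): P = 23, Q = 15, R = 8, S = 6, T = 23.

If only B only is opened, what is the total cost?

Total cost: 512

Each work cell is assigned to its cheapest site among the open ones.
{B}: P→B 7·23=161, Q→B 4·15=60, R→B 7·8=56, S→B 15·6=90, T→B 2·23=46. Service 413; fixed 99; total 512.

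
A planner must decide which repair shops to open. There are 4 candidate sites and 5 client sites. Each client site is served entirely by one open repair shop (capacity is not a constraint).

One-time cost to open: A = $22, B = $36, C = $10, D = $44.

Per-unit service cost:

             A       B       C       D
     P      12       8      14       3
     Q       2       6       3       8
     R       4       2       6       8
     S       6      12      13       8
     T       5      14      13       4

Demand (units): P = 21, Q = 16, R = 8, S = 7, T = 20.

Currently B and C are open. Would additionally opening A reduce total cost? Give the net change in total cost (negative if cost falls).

Yes — net change −196 (cost falls by 196).

Current service cost with {B, C}: 576.
Adding A: each client site re-picks its cheapest; new service cost 358, saving 218.
Extra fixed cost: 22. Net change = 22 − 218 = -196.
(Totals: 622 → 426.)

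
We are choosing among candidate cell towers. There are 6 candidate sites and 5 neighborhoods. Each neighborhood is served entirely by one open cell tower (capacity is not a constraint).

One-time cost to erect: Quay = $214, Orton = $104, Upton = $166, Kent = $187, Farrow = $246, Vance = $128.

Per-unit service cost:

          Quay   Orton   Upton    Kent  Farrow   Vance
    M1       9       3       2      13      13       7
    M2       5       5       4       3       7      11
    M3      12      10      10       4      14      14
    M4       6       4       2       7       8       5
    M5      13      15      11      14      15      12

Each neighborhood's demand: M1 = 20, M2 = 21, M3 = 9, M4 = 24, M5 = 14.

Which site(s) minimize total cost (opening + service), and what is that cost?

Open Upton only; minimum total cost 582.

For any fixed open set, each neighborhood goes to its cheapest open site; total = fixed + service.
{Upton}: M1→Upton 2·20=40, M2→Upton 4·21=84, M3→Upton 10·9=90, M4→Upton 2·24=48, M5→Upton 11·14=154. Service 416; fixed 166; total 582.
{Orton}: M1→Orton 3·20=60, M2→Orton 5·21=105, M3→Orton 10·9=90, M4→Orton 4·24=96, M5→Orton 15·14=210. Service 561; fixed 104; total 665.
{Orton, Upton}: service 416 + fixed 270 = 686
{Quay, Orton, Upton, Kent, Farrow, Vance}: M1→Upton 2·20=40, M2→Kent 3·21=63, M3→Kent 4·9=36, M4→Upton 2·24=48, M5→Upton 11·14=154. Service 341; fixed 1045; total 1386.
No other subset beats 582.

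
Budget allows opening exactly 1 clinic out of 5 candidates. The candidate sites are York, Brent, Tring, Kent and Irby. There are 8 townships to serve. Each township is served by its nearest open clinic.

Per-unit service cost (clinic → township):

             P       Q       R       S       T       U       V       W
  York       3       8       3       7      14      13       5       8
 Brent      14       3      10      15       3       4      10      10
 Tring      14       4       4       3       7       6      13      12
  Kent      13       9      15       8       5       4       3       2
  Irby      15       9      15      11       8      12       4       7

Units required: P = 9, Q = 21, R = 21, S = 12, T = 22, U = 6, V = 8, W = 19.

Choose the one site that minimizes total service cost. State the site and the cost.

With exactly 1 open, each township uses its cheapest among the chosen.
{Tring}: P→Tring 14·9=126, Q→Tring 4·21=84, R→Tring 4·21=84, S→Tring 3·12=36, T→Tring 7·22=154, U→Tring 6·6=36, V→Tring 13·8=104, W→Tring 12·19=228. Service cost 852.
{Kent}: service cost 913
{York}: service cost 920
Among all 5 size-1 choices, {Tring} is lowest.

Choose Tring only; total service cost 852.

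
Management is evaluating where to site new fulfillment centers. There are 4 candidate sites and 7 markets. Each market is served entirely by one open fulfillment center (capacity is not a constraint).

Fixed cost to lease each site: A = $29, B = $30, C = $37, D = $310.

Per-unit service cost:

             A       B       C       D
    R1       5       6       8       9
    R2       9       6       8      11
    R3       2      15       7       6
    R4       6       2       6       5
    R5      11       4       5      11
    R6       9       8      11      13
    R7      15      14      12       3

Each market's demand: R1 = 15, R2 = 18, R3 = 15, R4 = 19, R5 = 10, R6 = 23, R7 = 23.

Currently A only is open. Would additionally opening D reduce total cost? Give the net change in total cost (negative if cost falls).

No — net change +15 (cost rises by 15).

Current service cost with {A}: 1043.
Adding D: each market re-picks its cheapest; new service cost 748, saving 295.
Extra fixed cost: 310. Net change = 310 − 295 = 15.
(Totals: 1072 → 1087.)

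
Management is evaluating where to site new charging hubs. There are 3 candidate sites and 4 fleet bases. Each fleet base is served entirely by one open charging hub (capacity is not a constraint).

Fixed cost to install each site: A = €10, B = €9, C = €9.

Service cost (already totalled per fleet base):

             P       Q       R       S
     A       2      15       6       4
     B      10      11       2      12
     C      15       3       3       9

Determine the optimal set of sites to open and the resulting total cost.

For any fixed open set, each fleet base goes to its cheapest open site; total = fixed + service.
{A, C}: P→A 2, Q→C 3, R→C 3, S→A 4. Service 12; fixed 19; total 31.
{A}: P→A 2, Q→A 15, R→A 6, S→A 4. Service 27; fixed 10; total 37.
{A, B}: service 19 + fixed 19 = 38
{A, B, C}: service 11 + fixed 28 = 39
No other subset beats 31.

Open A and C; minimum total cost 31.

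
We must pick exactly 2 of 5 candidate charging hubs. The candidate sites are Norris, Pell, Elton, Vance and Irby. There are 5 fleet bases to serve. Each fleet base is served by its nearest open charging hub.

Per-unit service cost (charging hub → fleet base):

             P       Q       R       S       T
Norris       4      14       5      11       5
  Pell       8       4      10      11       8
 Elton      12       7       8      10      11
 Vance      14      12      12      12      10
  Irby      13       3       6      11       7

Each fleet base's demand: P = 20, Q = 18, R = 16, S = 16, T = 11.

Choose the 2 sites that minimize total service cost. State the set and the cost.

With exactly 2 open, each fleet base uses its cheapest among the chosen.
{Norris, Irby}: P→Norris 4·20=80, Q→Irby 3·18=54, R→Norris 5·16=80, S→Norris 11·16=176, T→Norris 5·11=55. Service cost 445.
{Norris, Pell}: service cost 463
{Norris, Elton}: service cost 501
Among all 10 size-2 choices, {Norris, Irby} is lowest.

Choose Norris and Irby; total service cost 445.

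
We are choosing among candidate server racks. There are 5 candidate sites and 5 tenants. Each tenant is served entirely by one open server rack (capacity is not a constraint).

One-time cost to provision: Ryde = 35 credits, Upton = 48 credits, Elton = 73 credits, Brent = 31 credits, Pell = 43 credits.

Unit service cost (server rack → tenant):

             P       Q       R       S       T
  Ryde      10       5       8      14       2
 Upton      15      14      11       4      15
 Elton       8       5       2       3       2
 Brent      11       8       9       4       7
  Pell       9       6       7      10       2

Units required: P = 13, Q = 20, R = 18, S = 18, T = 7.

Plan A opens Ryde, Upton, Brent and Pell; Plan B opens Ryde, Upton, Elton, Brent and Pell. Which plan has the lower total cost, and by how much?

Plan B is cheaper by 48.

Plan A: {Ryde, Upton, Brent, Pell}: P→Pell 9·13=117, Q→Ryde 5·20=100, R→Pell 7·18=126, S→Upton 4·18=72, T→Ryde 2·7=14. Service 429; fixed 157; total 586.
Plan B: {Ryde, Upton, Elton, Brent, Pell}: P→Elton 8·13=104, Q→Ryde 5·20=100, R→Elton 2·18=36, S→Elton 3·18=54, T→Ryde 2·7=14. Service 308; fixed 230; total 538.
Difference: |586 − 538| = 48.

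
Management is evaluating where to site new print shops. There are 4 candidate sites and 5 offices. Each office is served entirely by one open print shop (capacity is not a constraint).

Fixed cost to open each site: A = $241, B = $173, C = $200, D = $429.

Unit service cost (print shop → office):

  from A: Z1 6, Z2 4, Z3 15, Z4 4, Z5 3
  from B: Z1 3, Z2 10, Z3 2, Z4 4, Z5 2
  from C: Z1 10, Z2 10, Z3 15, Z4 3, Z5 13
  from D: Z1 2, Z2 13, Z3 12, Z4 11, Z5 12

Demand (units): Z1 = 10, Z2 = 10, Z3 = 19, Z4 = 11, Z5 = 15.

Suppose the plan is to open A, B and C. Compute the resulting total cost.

Each office is assigned to its cheapest site among the open ones.
{A, B, C}: Z1→B 3·10=30, Z2→A 4·10=40, Z3→B 2·19=38, Z4→C 3·11=33, Z5→B 2·15=30. Service 171; fixed 614; total 785.

Total cost: 785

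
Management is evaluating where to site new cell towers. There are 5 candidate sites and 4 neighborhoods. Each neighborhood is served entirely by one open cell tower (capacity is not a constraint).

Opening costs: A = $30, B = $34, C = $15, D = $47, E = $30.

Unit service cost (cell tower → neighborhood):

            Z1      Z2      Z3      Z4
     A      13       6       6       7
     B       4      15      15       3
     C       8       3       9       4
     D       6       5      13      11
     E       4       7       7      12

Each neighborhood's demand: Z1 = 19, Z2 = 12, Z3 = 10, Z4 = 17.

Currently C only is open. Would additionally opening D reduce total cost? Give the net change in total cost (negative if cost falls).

Current service cost with {C}: 346.
Adding D: each neighborhood re-picks its cheapest; new service cost 308, saving 38.
Extra fixed cost: 47. Net change = 47 − 38 = 9.
(Totals: 361 → 370.)

No — net change +9 (cost rises by 9).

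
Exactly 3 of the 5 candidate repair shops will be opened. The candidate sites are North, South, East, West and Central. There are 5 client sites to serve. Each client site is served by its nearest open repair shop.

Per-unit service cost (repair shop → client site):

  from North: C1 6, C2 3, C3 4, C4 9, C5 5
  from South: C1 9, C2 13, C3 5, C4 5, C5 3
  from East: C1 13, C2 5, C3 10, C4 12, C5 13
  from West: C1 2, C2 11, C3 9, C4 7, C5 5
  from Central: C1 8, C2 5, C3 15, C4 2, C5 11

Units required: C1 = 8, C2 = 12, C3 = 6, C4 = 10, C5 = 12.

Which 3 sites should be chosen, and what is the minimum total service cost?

With exactly 3 open, each client site uses its cheapest among the chosen.
{North, West, Central}: C1→West 2·8=16, C2→North 3·12=36, C3→North 4·6=24, C4→Central 2·10=20, C5→North 5·12=60. Service cost 156.
{North, South, West}: service cost 162
{South, West, Central}: service cost 162
Among all 10 size-3 choices, {North, West, Central} is lowest.

Choose North, West and Central; total service cost 156.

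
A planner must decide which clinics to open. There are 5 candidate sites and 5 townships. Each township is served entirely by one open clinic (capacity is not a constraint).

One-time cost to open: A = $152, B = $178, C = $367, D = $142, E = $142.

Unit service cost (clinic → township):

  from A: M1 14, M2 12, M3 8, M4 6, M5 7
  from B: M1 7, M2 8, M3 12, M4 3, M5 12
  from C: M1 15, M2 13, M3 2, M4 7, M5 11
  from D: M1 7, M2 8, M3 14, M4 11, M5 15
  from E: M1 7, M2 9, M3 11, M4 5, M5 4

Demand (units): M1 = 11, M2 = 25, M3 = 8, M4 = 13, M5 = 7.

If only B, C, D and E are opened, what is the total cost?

Total cost: 1189

Each township is assigned to its cheapest site among the open ones.
{B, C, D, E}: M1→B 7·11=77, M2→B 8·25=200, M3→C 2·8=16, M4→B 3·13=39, M5→E 4·7=28. Service 360; fixed 829; total 1189.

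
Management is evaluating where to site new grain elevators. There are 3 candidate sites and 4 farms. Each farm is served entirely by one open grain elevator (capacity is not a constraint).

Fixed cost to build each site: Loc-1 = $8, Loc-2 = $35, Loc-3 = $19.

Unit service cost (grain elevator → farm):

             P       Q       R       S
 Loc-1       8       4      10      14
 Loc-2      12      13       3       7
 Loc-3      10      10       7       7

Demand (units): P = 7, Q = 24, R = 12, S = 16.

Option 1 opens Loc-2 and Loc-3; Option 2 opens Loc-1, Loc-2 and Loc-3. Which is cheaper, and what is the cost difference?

Option 1: {Loc-2, Loc-3}: P→Loc-3 10·7=70, Q→Loc-3 10·24=240, R→Loc-2 3·12=36, S→Loc-2 7·16=112. Service 458; fixed 54; total 512.
Option 2: {Loc-1, Loc-2, Loc-3}: P→Loc-1 8·7=56, Q→Loc-1 4·24=96, R→Loc-2 3·12=36, S→Loc-2 7·16=112. Service 300; fixed 62; total 362.
Difference: |512 − 362| = 150.

Option 2 is cheaper by 150.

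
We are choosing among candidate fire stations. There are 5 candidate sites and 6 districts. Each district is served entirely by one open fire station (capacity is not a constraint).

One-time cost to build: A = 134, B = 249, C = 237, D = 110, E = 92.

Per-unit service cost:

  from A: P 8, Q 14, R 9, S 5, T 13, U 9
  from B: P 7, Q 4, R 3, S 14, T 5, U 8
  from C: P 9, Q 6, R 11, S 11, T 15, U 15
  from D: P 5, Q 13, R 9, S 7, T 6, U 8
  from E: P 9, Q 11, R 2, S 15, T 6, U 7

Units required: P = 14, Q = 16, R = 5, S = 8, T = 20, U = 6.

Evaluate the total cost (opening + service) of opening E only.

Each district is assigned to its cheapest site among the open ones.
{E}: P→E 9·14=126, Q→E 11·16=176, R→E 2·5=10, S→E 15·8=120, T→E 6·20=120, U→E 7·6=42. Service 594; fixed 92; total 686.

Total cost: 686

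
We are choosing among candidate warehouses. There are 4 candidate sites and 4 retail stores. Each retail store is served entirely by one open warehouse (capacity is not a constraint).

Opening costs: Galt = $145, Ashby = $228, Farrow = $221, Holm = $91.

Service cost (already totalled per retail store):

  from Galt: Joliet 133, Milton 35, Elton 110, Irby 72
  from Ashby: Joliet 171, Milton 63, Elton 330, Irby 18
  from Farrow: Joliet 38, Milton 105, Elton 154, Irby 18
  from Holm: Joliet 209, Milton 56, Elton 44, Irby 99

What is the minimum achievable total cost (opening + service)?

Minimum total cost: 468

For any fixed open set, each retail store goes to its cheapest open site; total = fixed + service.
{Farrow, Holm}: Joliet→Farrow 38, Milton→Holm 56, Elton→Holm 44, Irby→Farrow 18. Service 156; fixed 312; total 468.
{Galt}: Joliet→Galt 133, Milton→Galt 35, Elton→Galt 110, Irby→Galt 72. Service 350; fixed 145; total 495.
{Holm}: Joliet→Holm 209, Milton→Holm 56, Elton→Holm 44, Irby→Holm 99. Service 408; fixed 91; total 499.
{Galt, Ashby, Farrow, Holm}: service 135 + fixed 685 = 820
No other subset beats 468.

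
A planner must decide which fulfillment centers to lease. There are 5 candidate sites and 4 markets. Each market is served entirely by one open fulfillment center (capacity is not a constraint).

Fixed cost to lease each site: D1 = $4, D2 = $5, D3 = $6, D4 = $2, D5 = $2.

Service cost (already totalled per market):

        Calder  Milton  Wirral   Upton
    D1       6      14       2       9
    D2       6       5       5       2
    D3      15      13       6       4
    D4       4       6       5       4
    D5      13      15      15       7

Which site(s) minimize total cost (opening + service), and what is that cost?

Open D4 only; minimum total cost 21.

For any fixed open set, each market goes to its cheapest open site; total = fixed + service.
{D4}: Calder→D4 4, Milton→D4 6, Wirral→D4 5, Upton→D4 4. Service 19; fixed 2; total 21.
{D1, D4}: Calder→D4 4, Milton→D4 6, Wirral→D1 2, Upton→D4 4. Service 16; fixed 6; total 22.
{D2}: Calder→D2 6, Milton→D2 5, Wirral→D2 5, Upton→D2 2. Service 18; fixed 5; total 23.
{D1, D2, D3, D4, D5}: service 13 + fixed 19 = 32
No other subset beats 21.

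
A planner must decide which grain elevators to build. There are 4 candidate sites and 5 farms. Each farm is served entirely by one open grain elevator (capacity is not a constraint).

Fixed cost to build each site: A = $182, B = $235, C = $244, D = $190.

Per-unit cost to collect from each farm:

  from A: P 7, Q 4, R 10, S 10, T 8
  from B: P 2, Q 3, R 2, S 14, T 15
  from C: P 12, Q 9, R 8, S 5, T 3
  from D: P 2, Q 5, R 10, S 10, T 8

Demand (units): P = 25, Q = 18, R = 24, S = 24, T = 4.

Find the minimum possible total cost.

For any fixed open set, each farm goes to its cheapest open site; total = fixed + service.
{B, C}: P→B 2·25=50, Q→B 3·18=54, R→B 2·24=48, S→C 5·24=120, T→C 3·4=12. Service 284; fixed 479; total 763.
{B}: service 548 + fixed 235 = 783
{A, B}: service 424 + fixed 417 = 841
{A, B, C, D}: service 284 + fixed 851 = 1135
(All 15 nonempty subsets were checked; B and C is lowest.)

Minimum total cost: 763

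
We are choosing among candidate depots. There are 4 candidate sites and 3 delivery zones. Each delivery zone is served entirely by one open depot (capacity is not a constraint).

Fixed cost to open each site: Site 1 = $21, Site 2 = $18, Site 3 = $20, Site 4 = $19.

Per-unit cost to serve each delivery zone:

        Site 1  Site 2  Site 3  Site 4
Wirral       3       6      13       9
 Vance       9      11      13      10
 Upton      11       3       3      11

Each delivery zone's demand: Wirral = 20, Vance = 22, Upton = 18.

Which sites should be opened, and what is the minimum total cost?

For any fixed open set, each delivery zone goes to its cheapest open site; total = fixed + service.
{Site 1, Site 2}: Wirral→Site 1 3·20=60, Vance→Site 1 9·22=198, Upton→Site 2 3·18=54. Service 312; fixed 39; total 351.
{Site 1, Site 3}: service 312 + fixed 41 = 353
{Site 1, Site 2, Site 4}: service 312 + fixed 58 = 370
{Site 1, Site 2, Site 3, Site 4}: service 312 + fixed 78 = 390
(All 15 nonempty subsets were checked; Site 1 and Site 2 is lowest.)

Open Site 1 and Site 2; minimum total cost 351.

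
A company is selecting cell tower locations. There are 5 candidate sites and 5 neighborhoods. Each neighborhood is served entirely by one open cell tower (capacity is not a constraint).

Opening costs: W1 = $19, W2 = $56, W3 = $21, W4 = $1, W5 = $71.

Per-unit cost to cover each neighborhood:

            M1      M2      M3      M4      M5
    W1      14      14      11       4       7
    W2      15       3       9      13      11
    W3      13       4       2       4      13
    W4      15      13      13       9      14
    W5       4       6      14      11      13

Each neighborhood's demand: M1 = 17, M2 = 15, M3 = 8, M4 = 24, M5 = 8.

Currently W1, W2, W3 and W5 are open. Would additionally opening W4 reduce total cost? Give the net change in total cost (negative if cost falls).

No — net change +1 (cost rises by 1).

Current service cost with {W1, W2, W3, W5}: 281.
Adding W4: each neighborhood re-picks its cheapest; new service cost 281, saving 0.
Extra fixed cost: 1. Net change = 1 − 0 = 1.
(Totals: 448 → 449.)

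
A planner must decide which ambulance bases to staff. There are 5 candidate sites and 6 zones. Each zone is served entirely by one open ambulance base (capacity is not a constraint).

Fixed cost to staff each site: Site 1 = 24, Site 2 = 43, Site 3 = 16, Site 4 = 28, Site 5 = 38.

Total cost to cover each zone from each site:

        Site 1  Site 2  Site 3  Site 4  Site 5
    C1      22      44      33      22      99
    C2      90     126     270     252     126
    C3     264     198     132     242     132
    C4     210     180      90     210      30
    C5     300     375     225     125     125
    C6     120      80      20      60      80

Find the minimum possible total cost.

For any fixed open set, each zone goes to its cheapest open site; total = fixed + service.
{Site 1, Site 3, Site 5}: C1→Site 1 22, C2→Site 1 90, C3→Site 3 132, C4→Site 5 30, C5→Site 5 125, C6→Site 3 20. Service 419; fixed 78; total 497.
{Site 3, Site 5}: C1→Site 3 33, C2→Site 5 126, C3→Site 3 132, C4→Site 5 30, C5→Site 5 125, C6→Site 3 20. Service 466; fixed 54; total 520.
{Site 1, Site 3, Site 4, Site 5}: C1→Site 1 22, C2→Site 1 90, C3→Site 3 132, C4→Site 5 30, C5→Site 4 125, C6→Site 3 20. Service 419; fixed 106; total 525.
{Site 1, Site 2, Site 3, Site 4, Site 5}: C1→Site 1 22, C2→Site 1 90, C3→Site 3 132, C4→Site 5 30, C5→Site 4 125, C6→Site 3 20. Service 419; fixed 149; total 568.
No other subset beats 497.

Minimum total cost: 497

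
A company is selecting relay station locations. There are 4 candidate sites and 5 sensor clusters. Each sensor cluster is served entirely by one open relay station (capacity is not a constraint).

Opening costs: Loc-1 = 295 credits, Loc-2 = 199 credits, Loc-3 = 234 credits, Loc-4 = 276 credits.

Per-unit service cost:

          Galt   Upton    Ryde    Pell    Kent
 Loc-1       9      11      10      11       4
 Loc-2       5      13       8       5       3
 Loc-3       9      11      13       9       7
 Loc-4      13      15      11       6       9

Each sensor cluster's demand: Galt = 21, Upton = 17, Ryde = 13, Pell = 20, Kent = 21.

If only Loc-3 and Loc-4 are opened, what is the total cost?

Total cost: 1296

Each sensor cluster is assigned to its cheapest site among the open ones.
{Loc-3, Loc-4}: Galt→Loc-3 9·21=189, Upton→Loc-3 11·17=187, Ryde→Loc-4 11·13=143, Pell→Loc-4 6·20=120, Kent→Loc-3 7·21=147. Service 786; fixed 510; total 1296.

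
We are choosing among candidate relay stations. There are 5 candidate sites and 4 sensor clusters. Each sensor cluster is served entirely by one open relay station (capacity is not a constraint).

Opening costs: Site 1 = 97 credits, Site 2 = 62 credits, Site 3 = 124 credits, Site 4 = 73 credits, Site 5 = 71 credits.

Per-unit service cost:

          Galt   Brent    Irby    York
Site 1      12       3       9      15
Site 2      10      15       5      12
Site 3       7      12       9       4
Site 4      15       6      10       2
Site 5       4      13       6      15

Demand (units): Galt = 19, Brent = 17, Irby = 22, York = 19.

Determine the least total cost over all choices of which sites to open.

Minimum total cost: 492

For any fixed open set, each sensor cluster goes to its cheapest open site; total = fixed + service.
{Site 4, Site 5}: Galt→Site 5 4·19=76, Brent→Site 4 6·17=102, Irby→Site 5 6·22=132, York→Site 4 2·19=38. Service 348; fixed 144; total 492.
{Site 2, Site 4, Site 5}: Galt→Site 5 4·19=76, Brent→Site 4 6·17=102, Irby→Site 2 5·22=110, York→Site 4 2·19=38. Service 326; fixed 206; total 532.
{Site 1, Site 4, Site 5}: service 297 + fixed 241 = 538
{Site 1, Site 2, Site 3, Site 4, Site 5}: service 275 + fixed 427 = 702
No other subset beats 492.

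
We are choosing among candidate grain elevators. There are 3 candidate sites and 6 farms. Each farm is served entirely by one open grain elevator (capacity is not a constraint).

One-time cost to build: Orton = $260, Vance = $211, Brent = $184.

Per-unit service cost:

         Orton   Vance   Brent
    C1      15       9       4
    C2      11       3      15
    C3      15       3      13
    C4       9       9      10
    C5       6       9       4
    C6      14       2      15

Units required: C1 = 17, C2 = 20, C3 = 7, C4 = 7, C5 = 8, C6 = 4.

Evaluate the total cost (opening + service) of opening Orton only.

Each farm is assigned to its cheapest site among the open ones.
{Orton}: C1→Orton 15·17=255, C2→Orton 11·20=220, C3→Orton 15·7=105, C4→Orton 9·7=63, C5→Orton 6·8=48, C6→Orton 14·4=56. Service 747; fixed 260; total 1007.

Total cost: 1007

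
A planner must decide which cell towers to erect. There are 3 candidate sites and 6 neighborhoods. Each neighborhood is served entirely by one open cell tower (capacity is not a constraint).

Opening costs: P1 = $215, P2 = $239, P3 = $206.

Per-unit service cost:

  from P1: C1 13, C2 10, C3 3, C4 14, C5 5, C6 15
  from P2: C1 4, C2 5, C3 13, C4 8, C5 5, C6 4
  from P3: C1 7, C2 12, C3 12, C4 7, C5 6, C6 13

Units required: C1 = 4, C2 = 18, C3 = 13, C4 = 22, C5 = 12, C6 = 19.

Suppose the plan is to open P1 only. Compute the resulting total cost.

Total cost: 1139

Each neighborhood is assigned to its cheapest site among the open ones.
{P1}: C1→P1 13·4=52, C2→P1 10·18=180, C3→P1 3·13=39, C4→P1 14·22=308, C5→P1 5·12=60, C6→P1 15·19=285. Service 924; fixed 215; total 1139.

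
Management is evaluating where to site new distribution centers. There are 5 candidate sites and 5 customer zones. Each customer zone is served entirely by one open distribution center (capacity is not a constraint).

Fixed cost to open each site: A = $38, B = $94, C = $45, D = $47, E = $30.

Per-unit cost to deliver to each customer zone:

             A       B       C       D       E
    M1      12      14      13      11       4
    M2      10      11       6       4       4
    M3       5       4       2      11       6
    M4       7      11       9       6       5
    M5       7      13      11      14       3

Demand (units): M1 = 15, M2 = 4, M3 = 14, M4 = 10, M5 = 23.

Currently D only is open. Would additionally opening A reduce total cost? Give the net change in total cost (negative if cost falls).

Current service cost with {D}: 717.
Adding A: each customer zone re-picks its cheapest; new service cost 472, saving 245.
Extra fixed cost: 38. Net change = 38 − 245 = -207.
(Totals: 764 → 557.)

Yes — net change −207 (cost falls by 207).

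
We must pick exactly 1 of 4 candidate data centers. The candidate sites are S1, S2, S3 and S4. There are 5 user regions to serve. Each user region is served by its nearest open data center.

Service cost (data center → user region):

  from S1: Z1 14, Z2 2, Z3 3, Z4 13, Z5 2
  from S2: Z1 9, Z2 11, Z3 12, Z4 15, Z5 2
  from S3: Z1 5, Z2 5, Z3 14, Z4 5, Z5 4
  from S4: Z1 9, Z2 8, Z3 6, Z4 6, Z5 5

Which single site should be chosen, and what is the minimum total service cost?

With exactly 1 open, each user region uses its cheapest among the chosen.
{S3}: Z1→S3 5, Z2→S3 5, Z3→S3 14, Z4→S3 5, Z5→S3 4. Service cost 33.
{S1}: service cost 34
{S4}: service cost 34
Among all 4 size-1 choices, {S3} is lowest.

Choose S3 only; total service cost 33.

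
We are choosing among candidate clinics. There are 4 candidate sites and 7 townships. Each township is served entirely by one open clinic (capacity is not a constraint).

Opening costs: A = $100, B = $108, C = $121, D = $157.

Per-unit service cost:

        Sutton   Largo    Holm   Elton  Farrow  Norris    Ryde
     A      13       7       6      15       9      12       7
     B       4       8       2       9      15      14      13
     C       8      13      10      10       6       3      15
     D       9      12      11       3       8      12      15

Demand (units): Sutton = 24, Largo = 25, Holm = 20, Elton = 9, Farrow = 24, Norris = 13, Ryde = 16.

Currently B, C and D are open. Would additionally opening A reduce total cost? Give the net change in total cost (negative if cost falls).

Yes — net change −21 (cost falls by 21).

Current service cost with {B, C, D}: 754.
Adding A: each township re-picks its cheapest; new service cost 633, saving 121.
Extra fixed cost: 100. Net change = 100 − 121 = -21.
(Totals: 1140 → 1119.)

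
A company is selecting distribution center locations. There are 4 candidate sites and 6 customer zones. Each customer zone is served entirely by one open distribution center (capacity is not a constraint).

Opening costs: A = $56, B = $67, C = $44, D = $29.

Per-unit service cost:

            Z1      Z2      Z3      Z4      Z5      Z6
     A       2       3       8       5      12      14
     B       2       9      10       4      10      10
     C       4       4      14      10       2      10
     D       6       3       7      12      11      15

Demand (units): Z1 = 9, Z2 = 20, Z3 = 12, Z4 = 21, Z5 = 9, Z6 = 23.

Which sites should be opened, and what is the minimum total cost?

Open A and C; minimum total cost 627.

For any fixed open set, each customer zone goes to its cheapest open site; total = fixed + service.
{A, C}: Z1→A 2·9=18, Z2→A 3·20=60, Z3→A 8·12=96, Z4→A 5·21=105, Z5→C 2·9=18, Z6→C 10·23=230. Service 527; fixed 100; total 627.
{B, C, D}: service 494 + fixed 140 = 634
{A, C, D}: service 515 + fixed 129 = 644
{A, B, C, D}: service 494 + fixed 196 = 690
No other subset beats 627.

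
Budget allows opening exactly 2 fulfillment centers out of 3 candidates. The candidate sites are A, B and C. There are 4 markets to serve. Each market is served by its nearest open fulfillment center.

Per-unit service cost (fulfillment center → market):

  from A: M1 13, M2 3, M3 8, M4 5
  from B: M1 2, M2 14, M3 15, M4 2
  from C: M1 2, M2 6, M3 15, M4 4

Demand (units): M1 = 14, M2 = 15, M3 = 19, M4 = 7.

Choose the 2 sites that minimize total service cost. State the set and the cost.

With exactly 2 open, each market uses its cheapest among the chosen.
{A, B}: M1→B 2·14=28, M2→A 3·15=45, M3→A 8·19=152, M4→B 2·7=14. Service cost 239.
{A, C}: service cost 253
{B, C}: service cost 417
Among all 3 size-2 choices, {A, B} is lowest.

Choose A and B; total service cost 239.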